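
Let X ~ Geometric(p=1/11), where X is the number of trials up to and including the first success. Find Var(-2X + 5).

For X ~ Geometric(p=1/11), where X is the number of trials up to and including the first success:
Var(X) = 110
Var(-2X + 5) = (-2)² × Var(X) = 4 × 110 = 440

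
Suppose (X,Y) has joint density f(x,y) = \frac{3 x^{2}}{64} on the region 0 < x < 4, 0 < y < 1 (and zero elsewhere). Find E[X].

f_X(x) = ∫_0^1 \frac{3 x^{2}}{64} dy = \frac{3 x^{2}}{64}
E[X] = ∫_0^4 x × (\frac{3 x^{2}}{64}) dx = 3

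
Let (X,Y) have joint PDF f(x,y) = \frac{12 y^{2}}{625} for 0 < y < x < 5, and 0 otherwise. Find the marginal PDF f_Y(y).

f_Y(y) = ∫_y^5 \frac{12 y^{2}}{625} dx = \frac{12 y^{2} \left(5 - y\right)}{625}
for 0 < y < 5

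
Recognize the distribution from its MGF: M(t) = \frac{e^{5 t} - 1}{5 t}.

The MGF M(t) = \frac{e^{5 t} - 1}{5 t} is the standard form for the Uniform distribution.
Comparing with the known MGF formula identifies: Uniform(0, 5)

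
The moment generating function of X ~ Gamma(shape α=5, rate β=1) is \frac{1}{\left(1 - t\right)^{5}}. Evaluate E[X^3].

To find E[X^3], compute M^(3)(0):
M^(1)(t) = \frac{5}{\left(1 - t\right)^{6}}
M^(2)(t) = \frac{30}{\left(1 - t\right)^{7}}
M^(3)(t) = \frac{210}{\left(1 - t\right)^{8}}
M^(3)(0) = 210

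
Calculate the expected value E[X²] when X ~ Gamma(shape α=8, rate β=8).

Using the identity E[X²] = Var(X) + (E[X])²:
E[X] = 1
Var(X) = \frac{1}{8}
E[X²] = \frac{1}{8} + (1)²
= \frac{9}{8}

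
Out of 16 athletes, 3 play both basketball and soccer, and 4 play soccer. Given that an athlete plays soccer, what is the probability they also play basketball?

P(A ∩ B) = 3/16
P(B) = 4/16 = 1/4
P(A|B) = P(A ∩ B) / P(B) = (3/16) / (1/4) = 3/4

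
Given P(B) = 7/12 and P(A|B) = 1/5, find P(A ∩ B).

By definition, P(A|B) = P(A ∩ B) / P(B)
So P(A ∩ B) = P(A|B) × P(B)
= 1/5 × 7/12
= 7/60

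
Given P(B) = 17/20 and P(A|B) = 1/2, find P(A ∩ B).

By definition, P(A|B) = P(A ∩ B) / P(B)
So P(A ∩ B) = P(A|B) × P(B)
= 1/2 × 17/20
= 17/40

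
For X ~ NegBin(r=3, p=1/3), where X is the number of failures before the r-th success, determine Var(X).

For X ~ NegBin(r=3, p=1/3), where X is the number of failures before the r-th success:
Var(X) = 18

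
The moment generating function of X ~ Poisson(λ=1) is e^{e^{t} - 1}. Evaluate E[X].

To find E[X], compute M^(1)(0):
M^(1)(t) = e^{t} e^{e^{t} - 1}
M^(1)(0) = 1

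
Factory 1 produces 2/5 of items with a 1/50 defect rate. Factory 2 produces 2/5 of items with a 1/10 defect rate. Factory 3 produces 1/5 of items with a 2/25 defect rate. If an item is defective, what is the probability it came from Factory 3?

Using Bayes' theorem:
P(F1) = 2/5, P(D|F1) = 1/50
P(F2) = 2/5, P(D|F2) = 1/10
P(F3) = 1/5, P(D|F3) = 2/25
P(D) = P(D|F1)P(F1) + P(D|F2)P(F2) + P(D|F3)P(F3)
     = \frac{8}{125}
P(F3|D) = P(D|F3)P(F3) / P(D)
= \frac{1}{4}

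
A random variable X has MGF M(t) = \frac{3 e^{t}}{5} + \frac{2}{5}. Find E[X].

To find E[X], compute M^(1)(0):
M^(1)(t) = \frac{3 e^{t}}{5}
M^(1)(0) = \frac{3}{5}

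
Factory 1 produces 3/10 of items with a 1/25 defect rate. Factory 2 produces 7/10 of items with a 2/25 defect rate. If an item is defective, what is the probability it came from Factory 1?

Using Bayes' theorem:
P(F1) = 3/10, P(D|F1) = 1/25
P(F2) = 7/10, P(D|F2) = 2/25
P(D) = P(D|F1)P(F1) + P(D|F2)P(F2)
     = \frac{17}{250}
P(F1|D) = P(D|F1)P(F1) / P(D)
= \frac{3}{17}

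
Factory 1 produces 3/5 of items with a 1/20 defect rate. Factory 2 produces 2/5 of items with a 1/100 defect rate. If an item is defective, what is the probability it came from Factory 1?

Using Bayes' theorem:
P(F1) = 3/5, P(D|F1) = 1/20
P(F2) = 2/5, P(D|F2) = 1/100
P(D) = P(D|F1)P(F1) + P(D|F2)P(F2)
     = \frac{17}{500}
P(F1|D) = P(D|F1)P(F1) / P(D)
= \frac{15}{17}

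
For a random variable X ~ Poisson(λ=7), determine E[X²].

Using the identity E[X²] = Var(X) + (E[X])²:
E[X] = 7
Var(X) = 7
E[X²] = 7 + (7)²
= 56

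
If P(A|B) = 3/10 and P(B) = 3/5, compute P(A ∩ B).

By definition, P(A|B) = P(A ∩ B) / P(B)
So P(A ∩ B) = P(A|B) × P(B)
= 3/10 × 3/5
= 9/50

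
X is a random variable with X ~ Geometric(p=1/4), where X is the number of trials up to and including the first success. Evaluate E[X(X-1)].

E[X(X-1)] = E[X² - X] = E[X²] - E[X]
E[X] = 4
E[X²] = Var(X) + (E[X])² = 12 + (4)² = 28
E[X(X-1)] = 28 - 4 = 24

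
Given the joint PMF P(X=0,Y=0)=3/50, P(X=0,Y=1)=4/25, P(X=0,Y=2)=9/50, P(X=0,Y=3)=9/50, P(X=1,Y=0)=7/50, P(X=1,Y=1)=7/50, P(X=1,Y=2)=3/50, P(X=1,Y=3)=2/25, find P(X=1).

P(X=1) = P(X=1,Y=0) + P(X=1,Y=1) + P(X=1,Y=2) + P(X=1,Y=3)
= 7/50 + 7/50 + 3/50 + 2/25
= 21/50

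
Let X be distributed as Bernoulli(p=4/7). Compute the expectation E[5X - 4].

For X ~ Bernoulli(p=4/7):
E[X] = \frac{4}{7}
E[5X - 4] = 5 × E[X] - 4 = - \frac{8}{7}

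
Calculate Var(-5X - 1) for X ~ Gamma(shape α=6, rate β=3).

For X ~ Gamma(shape α=6, rate β=3):
Var(X) = \frac{2}{3}
Var(-5X - 1) = (-5)² × Var(X) = 25 × \frac{2}{3} = \frac{50}{3}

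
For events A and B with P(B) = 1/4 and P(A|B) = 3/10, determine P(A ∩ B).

By definition, P(A|B) = P(A ∩ B) / P(B)
So P(A ∩ B) = P(A|B) × P(B)
= 3/10 × 1/4
= 3/40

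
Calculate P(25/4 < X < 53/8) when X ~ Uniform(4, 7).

P(25/4 < X < 53/8) = ∫_{25/4}^{53/8} f(x) dx
where f(x) = \frac{1}{3}
= \frac{1}{8}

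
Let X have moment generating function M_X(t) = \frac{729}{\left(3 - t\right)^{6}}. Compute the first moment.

To find E[X], compute M^(1)(0):
M^(1)(t) = \frac{4374}{\left(3 - t\right)^{7}}
M^(1)(0) = 2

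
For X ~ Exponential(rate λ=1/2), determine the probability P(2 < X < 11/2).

P(2 < X < 11/2) = ∫_{2}^{11/2} f(x) dx
where f(x) = \frac{e^{- \frac{x}{2}}}{2}
= - \frac{1}{e^{\frac{11}{4}}} + e^{-1}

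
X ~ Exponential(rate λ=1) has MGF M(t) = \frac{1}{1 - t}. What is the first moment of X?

To find E[X], compute M^(1)(0):
M^(1)(t) = \frac{1}{\left(1 - t\right)^{2}}
M^(1)(0) = 1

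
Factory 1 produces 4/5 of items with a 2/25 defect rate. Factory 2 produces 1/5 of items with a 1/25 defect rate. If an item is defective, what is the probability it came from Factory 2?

Using Bayes' theorem:
P(F1) = 4/5, P(D|F1) = 2/25
P(F2) = 1/5, P(D|F2) = 1/25
P(D) = P(D|F1)P(F1) + P(D|F2)P(F2)
     = \frac{9}{125}
P(F2|D) = P(D|F2)P(F2) / P(D)
= \frac{1}{9}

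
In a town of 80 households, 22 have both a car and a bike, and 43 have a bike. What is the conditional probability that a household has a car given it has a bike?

P(A ∩ B) = 22/80 = 11/40
P(B) = 43/80
P(A|B) = P(A ∩ B) / P(B) = (11/40) / (43/80) = 22/43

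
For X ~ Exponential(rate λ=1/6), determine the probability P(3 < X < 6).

P(3 < X < 6) = ∫_{3}^{6} f(x) dx
where f(x) = \frac{e^{- \frac{x}{6}}}{6}
= - \frac{1}{e} + e^{- \frac{1}{2}}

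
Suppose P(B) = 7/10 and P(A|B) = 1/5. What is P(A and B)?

By definition, P(A|B) = P(A ∩ B) / P(B)
So P(A ∩ B) = P(A|B) × P(B)
= 1/5 × 7/10
= 7/50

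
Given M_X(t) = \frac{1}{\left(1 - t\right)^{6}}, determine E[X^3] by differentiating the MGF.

To find E[X^3], compute M^(3)(0):
M^(1)(t) = \frac{6}{\left(1 - t\right)^{7}}
M^(2)(t) = \frac{42}{\left(1 - t\right)^{8}}
M^(3)(t) = \frac{336}{\left(1 - t\right)^{9}}
M^(3)(0) = 336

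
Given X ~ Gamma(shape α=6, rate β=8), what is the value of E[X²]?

Using the identity E[X²] = Var(X) + (E[X])²:
E[X] = \frac{3}{4}
Var(X) = \frac{3}{32}
E[X²] = \frac{3}{32} + (\frac{3}{4})²
= \frac{21}{32}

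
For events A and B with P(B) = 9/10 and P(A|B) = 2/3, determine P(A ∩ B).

By definition, P(A|B) = P(A ∩ B) / P(B)
So P(A ∩ B) = P(A|B) × P(B)
= 2/3 × 9/10
= 3/5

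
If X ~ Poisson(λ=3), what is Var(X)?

For X ~ Poisson(λ=3):
Var(X) = 3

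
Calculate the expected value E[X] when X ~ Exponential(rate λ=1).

For X ~ Exponential(rate λ=1), the expected value is:
E[X] = 1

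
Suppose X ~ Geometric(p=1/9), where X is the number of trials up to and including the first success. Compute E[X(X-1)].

E[X(X-1)] = E[X² - X] = E[X²] - E[X]
E[X] = 9
E[X²] = Var(X) + (E[X])² = 72 + (9)² = 153
E[X(X-1)] = 153 - 9 = 144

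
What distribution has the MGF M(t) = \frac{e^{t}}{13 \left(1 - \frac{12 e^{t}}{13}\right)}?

The MGF M(t) = \frac{e^{t}}{13 \left(1 - \frac{12 e^{t}}{13}\right)} is the standard form for the Geometric distribution.
Comparing with the known MGF formula identifies: Geometric(p=1/13), X = trial number of first success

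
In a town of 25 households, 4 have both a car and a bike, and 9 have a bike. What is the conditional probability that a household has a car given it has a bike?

P(A ∩ B) = 4/25
P(B) = 9/25
P(A|B) = P(A ∩ B) / P(B) = (4/25) / (9/25) = 4/9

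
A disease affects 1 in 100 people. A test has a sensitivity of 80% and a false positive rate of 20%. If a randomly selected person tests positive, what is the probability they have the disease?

Let D = the rare event, + = positive/flagged.
P(D) = 1/100
P(+|D) = 80/100 = 4/5
P(+|D') = 20/100 = 1/5
P(+) = P(+|D)P(D) + P(+|D')P(D')
     = \frac{4}{5} × \frac{1}{100} + \frac{1}{5} × \frac{99}{100}
     = \frac{103}{500}
P(D|+) = P(+|D)P(D)/P(+) = \frac{4}{103}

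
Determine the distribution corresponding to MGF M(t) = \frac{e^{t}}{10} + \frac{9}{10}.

The MGF M(t) = \frac{e^{t}}{10} + \frac{9}{10} is the standard form for the Bernoulli distribution.
Comparing with the known MGF formula identifies: Bernoulli(p=1/10)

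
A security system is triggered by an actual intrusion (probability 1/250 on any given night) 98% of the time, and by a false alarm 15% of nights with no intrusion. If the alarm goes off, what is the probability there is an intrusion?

Let D = the rare event, + = positive/flagged.
P(D) = 1/250
P(+|D) = 98/100 = 49/50
P(+|D') = 15/100 = 3/20
P(+) = P(+|D)P(D) + P(+|D')P(D')
     = \frac{49}{50} × \frac{1}{250} + \frac{3}{20} × \frac{249}{250}
     = \frac{3833}{25000}
P(D|+) = P(+|D)P(D)/P(+) = \frac{98}{3833}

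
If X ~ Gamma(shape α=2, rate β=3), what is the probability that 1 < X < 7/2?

P(1 < X < 7/2) = ∫_{1}^{7/2} f(x) dx
where f(x) = 9 x e^{- 3 x}
= - \frac{23}{2 e^{\frac{21}{2}}} + \frac{4}{e^{3}}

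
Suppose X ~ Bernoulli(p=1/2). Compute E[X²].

Using the identity E[X²] = Var(X) + (E[X])²:
E[X] = \frac{1}{2}
Var(X) = \frac{1}{4}
E[X²] = \frac{1}{4} + (\frac{1}{2})²
= \frac{1}{2}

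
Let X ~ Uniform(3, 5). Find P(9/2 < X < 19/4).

P(9/2 < X < 19/4) = ∫_{9/2}^{19/4} f(x) dx
where f(x) = \frac{1}{2}
= \frac{1}{8}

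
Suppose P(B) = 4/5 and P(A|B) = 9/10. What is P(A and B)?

By definition, P(A|B) = P(A ∩ B) / P(B)
So P(A ∩ B) = P(A|B) × P(B)
= 9/10 × 4/5
= 18/25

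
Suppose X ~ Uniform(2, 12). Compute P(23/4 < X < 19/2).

P(23/4 < X < 19/2) = ∫_{23/4}^{19/2} f(x) dx
where f(x) = \frac{1}{10}
= \frac{3}{8}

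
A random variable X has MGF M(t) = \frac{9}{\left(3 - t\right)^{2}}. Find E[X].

To find E[X], compute M^(1)(0):
M^(1)(t) = \frac{18}{\left(3 - t\right)^{3}}
M^(1)(0) = \frac{2}{3}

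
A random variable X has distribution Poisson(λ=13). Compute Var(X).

For X ~ Poisson(λ=13):
Var(X) = 13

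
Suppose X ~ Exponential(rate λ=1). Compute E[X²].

Using the identity E[X²] = Var(X) + (E[X])²:
E[X] = 1
Var(X) = 1
E[X²] = 1 + (1)²
= 2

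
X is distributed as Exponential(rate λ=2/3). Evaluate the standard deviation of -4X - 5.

For X ~ Exponential(rate λ=2/3):
Var(X) = \frac{9}{4}
SD(X) = √(Var(X)) = √(\frac{9}{4}) = \frac{3}{2}
SD(-4X - 5) = |-4| × SD(X) = 4 × \frac{3}{2} = 6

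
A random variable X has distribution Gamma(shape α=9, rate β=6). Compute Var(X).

For X ~ Gamma(shape α=9, rate β=6):
Var(X) = \frac{1}{4}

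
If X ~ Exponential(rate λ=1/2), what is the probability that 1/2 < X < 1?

P(1/2 < X < 1) = ∫_{1/2}^{1} f(x) dx
where f(x) = \frac{e^{- \frac{x}{2}}}{2}
= - \frac{1}{e^{\frac{1}{2}}} + e^{- \frac{1}{4}}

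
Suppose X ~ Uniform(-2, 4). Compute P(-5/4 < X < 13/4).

P(-5/4 < X < 13/4) = ∫_{-5/4}^{13/4} f(x) dx
where f(x) = \frac{1}{6}
= \frac{3}{4}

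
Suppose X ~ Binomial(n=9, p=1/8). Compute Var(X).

For X ~ Binomial(n=9, p=1/8):
Var(X) = \frac{63}{64}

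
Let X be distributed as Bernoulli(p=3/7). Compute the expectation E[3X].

For X ~ Bernoulli(p=3/7):
E[X] = \frac{3}{7}
E[3X] = 3 × E[X] + 0 = \frac{9}{7}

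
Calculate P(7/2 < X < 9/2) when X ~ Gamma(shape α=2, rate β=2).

P(7/2 < X < 9/2) = ∫_{7/2}^{9/2} f(x) dx
where f(x) = 4 x e^{- 2 x}
= \frac{2 \left(-5 + 4 e^{2}\right)}{e^{9}}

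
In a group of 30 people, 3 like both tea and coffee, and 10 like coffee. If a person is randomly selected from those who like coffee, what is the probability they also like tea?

P(A ∩ B) = 3/30 = 1/10
P(B) = 10/30 = 1/3
P(A|B) = P(A ∩ B) / P(B) = (1/10) / (1/3) = 3/10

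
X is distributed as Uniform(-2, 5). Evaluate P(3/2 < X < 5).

P(3/2 < X < 5) = ∫_{3/2}^{5} f(x) dx
where f(x) = \frac{1}{7}
= \frac{1}{2}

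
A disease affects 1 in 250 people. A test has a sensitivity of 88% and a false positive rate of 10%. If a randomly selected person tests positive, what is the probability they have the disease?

Let D = the rare event, + = positive/flagged.
P(D) = 1/250
P(+|D) = 88/100 = 22/25
P(+|D') = 10/100 = 1/10
P(+) = P(+|D)P(D) + P(+|D')P(D')
     = \frac{22}{25} × \frac{1}{250} + \frac{1}{10} × \frac{249}{250}
     = \frac{1289}{12500}
P(D|+) = P(+|D)P(D)/P(+) = \frac{44}{1289}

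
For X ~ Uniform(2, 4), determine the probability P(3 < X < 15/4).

P(3 < X < 15/4) = ∫_{3}^{15/4} f(x) dx
where f(x) = \frac{1}{2}
= \frac{3}{8}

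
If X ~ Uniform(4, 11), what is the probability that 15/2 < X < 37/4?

P(15/2 < X < 37/4) = ∫_{15/2}^{37/4} f(x) dx
where f(x) = \frac{1}{7}
= \frac{1}{4}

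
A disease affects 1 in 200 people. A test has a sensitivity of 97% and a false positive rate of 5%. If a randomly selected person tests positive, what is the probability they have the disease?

Let D = the rare event, + = positive/flagged.
P(D) = 1/200
P(+|D) = 97/100
P(+|D') = 5/100 = 1/20
P(+) = P(+|D)P(D) + P(+|D')P(D')
     = \frac{97}{100} × \frac{1}{200} + \frac{1}{20} × \frac{199}{200}
     = \frac{273}{5000}
P(D|+) = P(+|D)P(D)/P(+) = \frac{97}{1092}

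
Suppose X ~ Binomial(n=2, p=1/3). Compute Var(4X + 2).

For X ~ Binomial(n=2, p=1/3):
Var(X) = \frac{4}{9}
Var(4X + 2) = (4)² × Var(X) = 16 × \frac{4}{9} = \frac{64}{9}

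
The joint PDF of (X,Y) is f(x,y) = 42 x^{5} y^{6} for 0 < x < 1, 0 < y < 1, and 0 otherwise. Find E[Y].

E[Y] = ∫_0^1 ∫_0^1 y × f(x,y) dx dy
= \frac{7}{8}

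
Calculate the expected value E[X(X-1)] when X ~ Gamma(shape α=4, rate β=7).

E[X(X-1)] = E[X² - X] = E[X²] - E[X]
E[X] = \frac{4}{7}
E[X²] = Var(X) + (E[X])² = \frac{4}{49} + (\frac{4}{7})² = \frac{20}{49}
E[X(X-1)] = \frac{20}{49} - \frac{4}{7} = - \frac{8}{49}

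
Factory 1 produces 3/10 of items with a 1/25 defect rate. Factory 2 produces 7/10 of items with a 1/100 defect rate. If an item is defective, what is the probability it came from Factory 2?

Using Bayes' theorem:
P(F1) = 3/10, P(D|F1) = 1/25
P(F2) = 7/10, P(D|F2) = 1/100
P(D) = P(D|F1)P(F1) + P(D|F2)P(F2)
     = \frac{19}{1000}
P(F2|D) = P(D|F2)P(F2) / P(D)
= \frac{7}{19}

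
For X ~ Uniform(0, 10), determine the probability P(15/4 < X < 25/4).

P(15/4 < X < 25/4) = ∫_{15/4}^{25/4} f(x) dx
where f(x) = \frac{1}{10}
= \frac{1}{4}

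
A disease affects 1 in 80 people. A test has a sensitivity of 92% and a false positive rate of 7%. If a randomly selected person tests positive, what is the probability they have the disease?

Let D = the rare event, + = positive/flagged.
P(D) = 1/80
P(+|D) = 92/100 = 23/25
P(+|D') = 7/100
P(+) = P(+|D)P(D) + P(+|D')P(D')
     = \frac{23}{25} × \frac{1}{80} + \frac{7}{100} × \frac{79}{80}
     = \frac{129}{1600}
P(D|+) = P(+|D)P(D)/P(+) = \frac{92}{645}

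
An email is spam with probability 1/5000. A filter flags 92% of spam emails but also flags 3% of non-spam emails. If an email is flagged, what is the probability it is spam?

Let D = the rare event, + = positive/flagged.
P(D) = 1/5000
P(+|D) = 92/100 = 23/25
P(+|D') = 3/100
P(+) = P(+|D)P(D) + P(+|D')P(D')
     = \frac{23}{25} × \frac{1}{5000} + \frac{3}{100} × \frac{4999}{5000}
     = \frac{15089}{500000}
P(D|+) = P(+|D)P(D)/P(+) = \frac{92}{15089}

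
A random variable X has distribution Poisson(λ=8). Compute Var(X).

For X ~ Poisson(λ=8):
Var(X) = 8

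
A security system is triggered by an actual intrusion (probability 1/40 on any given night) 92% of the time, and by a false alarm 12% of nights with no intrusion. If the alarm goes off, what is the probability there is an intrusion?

Let D = the rare event, + = positive/flagged.
P(D) = 1/40
P(+|D) = 92/100 = 23/25
P(+|D') = 12/100 = 3/25
P(+) = P(+|D)P(D) + P(+|D')P(D')
     = \frac{23}{25} × \frac{1}{40} + \frac{3}{25} × \frac{39}{40}
     = \frac{7}{50}
P(D|+) = P(+|D)P(D)/P(+) = \frac{23}{140}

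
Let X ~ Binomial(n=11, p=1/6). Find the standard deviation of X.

For X ~ Binomial(n=11, p=1/6):
Var(X) = \frac{55}{36}
SD(X) = √(Var(X)) = √(\frac{55}{36}) = \frac{\sqrt{55}}{6}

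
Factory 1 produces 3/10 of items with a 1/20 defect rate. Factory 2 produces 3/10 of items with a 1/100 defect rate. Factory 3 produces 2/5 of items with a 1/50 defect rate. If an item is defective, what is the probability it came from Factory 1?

Using Bayes' theorem:
P(F1) = 3/10, P(D|F1) = 1/20
P(F2) = 3/10, P(D|F2) = 1/100
P(F3) = 2/5, P(D|F3) = 1/50
P(D) = P(D|F1)P(F1) + P(D|F2)P(F2) + P(D|F3)P(F3)
     = \frac{13}{500}
P(F1|D) = P(D|F1)P(F1) / P(D)
= \frac{15}{26}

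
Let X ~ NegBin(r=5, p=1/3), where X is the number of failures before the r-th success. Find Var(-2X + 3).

For X ~ NegBin(r=5, p=1/3), where X is the number of failures before the r-th success:
Var(X) = 30
Var(-2X + 3) = (-2)² × Var(X) = 4 × 30 = 120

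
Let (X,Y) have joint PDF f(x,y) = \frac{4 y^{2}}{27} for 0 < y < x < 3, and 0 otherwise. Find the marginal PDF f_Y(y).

f_Y(y) = ∫_y^3 \frac{4 y^{2}}{27} dx = \frac{4 y^{2} \left(3 - y\right)}{27}
for 0 < y < 3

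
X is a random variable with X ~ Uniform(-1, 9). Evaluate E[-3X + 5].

For X ~ Uniform(-1, 9):
E[X] = 4
E[-3X + 5] = -3 × E[X] + 5 = -7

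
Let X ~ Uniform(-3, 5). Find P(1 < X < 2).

P(1 < X < 2) = ∫_{1}^{2} f(x) dx
where f(x) = \frac{1}{8}
= \frac{1}{8}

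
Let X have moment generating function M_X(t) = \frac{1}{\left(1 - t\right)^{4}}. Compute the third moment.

To find E[X^3], compute M^(3)(0):
M^(1)(t) = \frac{4}{\left(1 - t\right)^{5}}
M^(2)(t) = \frac{20}{\left(1 - t\right)^{6}}
M^(3)(t) = \frac{120}{\left(1 - t\right)^{7}}
M^(3)(0) = 120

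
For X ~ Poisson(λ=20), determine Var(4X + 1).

For X ~ Poisson(λ=20):
Var(X) = 20
Var(4X + 1) = (4)² × Var(X) = 16 × 20 = 320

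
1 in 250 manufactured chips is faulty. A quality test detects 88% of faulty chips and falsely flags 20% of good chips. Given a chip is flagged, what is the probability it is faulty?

Let D = the rare event, + = positive/flagged.
P(D) = 1/250
P(+|D) = 88/100 = 22/25
P(+|D') = 20/100 = 1/5
P(+) = P(+|D)P(D) + P(+|D')P(D')
     = \frac{22}{25} × \frac{1}{250} + \frac{1}{5} × \frac{249}{250}
     = \frac{1267}{6250}
P(D|+) = P(+|D)P(D)/P(+) = \frac{22}{1267}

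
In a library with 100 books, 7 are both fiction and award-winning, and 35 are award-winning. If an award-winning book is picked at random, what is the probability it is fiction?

P(A ∩ B) = 7/100
P(B) = 35/100 = 7/20
P(A|B) = P(A ∩ B) / P(B) = (7/100) / (7/20) = 1/5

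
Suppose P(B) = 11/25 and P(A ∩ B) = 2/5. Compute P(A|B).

P(A|B) = P(A ∩ B) / P(B)
= (2/5) / (11/25)
= 10/11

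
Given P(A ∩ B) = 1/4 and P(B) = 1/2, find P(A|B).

P(A|B) = P(A ∩ B) / P(B)
= (1/4) / (1/2)
= 1/2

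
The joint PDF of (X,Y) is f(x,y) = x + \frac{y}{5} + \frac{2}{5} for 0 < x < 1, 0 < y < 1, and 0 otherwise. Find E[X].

E[X] = ∫_0^1 ∫_0^1 x × f(x,y) dy dx
= ∫_0^1 ∫_0^1 x × (x + \frac{y}{5} + \frac{2}{5}) dy dx
= \frac{7}{12}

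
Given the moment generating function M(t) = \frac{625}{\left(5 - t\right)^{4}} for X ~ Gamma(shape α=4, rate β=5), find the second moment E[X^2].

To find E[X^2], compute M^(2)(0):
M^(1)(t) = \frac{2500}{\left(5 - t\right)^{5}}
M^(2)(t) = \frac{12500}{\left(5 - t\right)^{6}}
M^(2)(0) = \frac{4}{5}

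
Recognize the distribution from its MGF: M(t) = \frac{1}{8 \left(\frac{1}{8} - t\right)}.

The MGF M(t) = \frac{1}{8 \left(\frac{1}{8} - t\right)} is the standard form for the Exponential distribution.
Comparing with the known MGF formula identifies: Exponential(rate λ=1/8)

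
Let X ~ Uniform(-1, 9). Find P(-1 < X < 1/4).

P(-1 < X < 1/4) = ∫_{-1}^{1/4} f(x) dx
where f(x) = \frac{1}{10}
= \frac{1}{8}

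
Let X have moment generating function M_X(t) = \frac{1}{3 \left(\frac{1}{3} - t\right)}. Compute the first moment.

To find E[X], compute M^(1)(0):
M^(1)(t) = \frac{1}{3 \left(\frac{1}{3} - t\right)^{2}}
M^(1)(0) = 3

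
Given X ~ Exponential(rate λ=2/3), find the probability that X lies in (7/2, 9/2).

P(7/2 < X < 9/2) = ∫_{7/2}^{9/2} f(x) dx
where f(x) = \frac{2 e^{- \frac{2 x}{3}}}{3}
= - \frac{1}{e^{3}} + e^{- \frac{7}{3}}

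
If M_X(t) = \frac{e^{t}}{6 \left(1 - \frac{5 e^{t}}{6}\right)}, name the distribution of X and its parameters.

The MGF M(t) = \frac{e^{t}}{6 \left(1 - \frac{5 e^{t}}{6}\right)} is the standard form for the Geometric distribution.
Comparing with the known MGF formula identifies: Geometric(p=1/6), X = trial number of first success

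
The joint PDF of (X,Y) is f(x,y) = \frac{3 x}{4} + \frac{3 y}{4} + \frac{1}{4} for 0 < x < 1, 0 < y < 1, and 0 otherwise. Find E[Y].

E[Y] = ∫_0^1 ∫_0^1 y × f(x,y) dx dy
= \frac{9}{16}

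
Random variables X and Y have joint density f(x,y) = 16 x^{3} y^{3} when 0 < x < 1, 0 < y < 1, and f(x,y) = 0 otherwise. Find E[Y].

E[Y] = ∫_0^1 ∫_0^1 y × f(x,y) dx dy
= \frac{4}{5}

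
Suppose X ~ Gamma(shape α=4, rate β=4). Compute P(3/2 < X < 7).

P(3/2 < X < 7) = ∫_{3/2}^{7} f(x) dx
where f(x) = \frac{128 x^{3} e^{- 4 x}}{3}
= \frac{-12239 + 183 e^{22}}{3 e^{28}}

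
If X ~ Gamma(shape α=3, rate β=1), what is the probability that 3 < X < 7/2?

P(3 < X < 7/2) = ∫_{3}^{7/2} f(x) dx
where f(x) = \frac{x^{2} e^{- x}}{2}
= - \frac{85}{8 e^{\frac{7}{2}}} + \frac{17}{2 e^{3}}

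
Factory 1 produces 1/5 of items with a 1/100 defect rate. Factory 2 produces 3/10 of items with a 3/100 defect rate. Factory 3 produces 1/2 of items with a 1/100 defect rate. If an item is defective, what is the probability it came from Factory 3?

Using Bayes' theorem:
P(F1) = 1/5, P(D|F1) = 1/100
P(F2) = 3/10, P(D|F2) = 3/100
P(F3) = 1/2, P(D|F3) = 1/100
P(D) = P(D|F1)P(F1) + P(D|F2)P(F2) + P(D|F3)P(F3)
     = \frac{2}{125}
P(F3|D) = P(D|F3)P(F3) / P(D)
= \frac{5}{16}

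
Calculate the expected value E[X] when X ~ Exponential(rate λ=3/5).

For X ~ Exponential(rate λ=3/5), the expected value is:
E[X] = \frac{5}{3}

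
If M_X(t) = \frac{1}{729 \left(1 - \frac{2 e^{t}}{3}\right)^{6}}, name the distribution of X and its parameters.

The MGF M(t) = \frac{1}{729 \left(1 - \frac{2 e^{t}}{3}\right)^{6}} is the standard form for the NegativeBinomial distribution.
Comparing with the known MGF formula identifies: NegBin(r=6, p=1/3), X = failures before r-th success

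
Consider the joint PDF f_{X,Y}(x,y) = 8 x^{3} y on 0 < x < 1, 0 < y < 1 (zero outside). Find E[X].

E[X] = ∫_0^1 ∫_0^1 x × f(x,y) dy dx
= ∫_0^1 ∫_0^1 x × (8 x^{3} y) dy dx
= \frac{4}{5}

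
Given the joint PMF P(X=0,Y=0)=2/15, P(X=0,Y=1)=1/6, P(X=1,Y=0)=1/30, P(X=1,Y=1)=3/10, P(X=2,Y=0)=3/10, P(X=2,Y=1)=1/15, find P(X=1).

P(X=1) = P(X=1,Y=0) + P(X=1,Y=1)
= 1/30 + 3/10
= 1/3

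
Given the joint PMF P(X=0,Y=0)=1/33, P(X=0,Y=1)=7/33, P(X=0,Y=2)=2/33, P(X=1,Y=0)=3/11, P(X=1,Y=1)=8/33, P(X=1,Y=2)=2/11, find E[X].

First find marginal of X:
P(X=0) = 10/33
P(X=1) = 23/33
E[X] = 0 × 10/33 + 1 × 23/33 = 23/33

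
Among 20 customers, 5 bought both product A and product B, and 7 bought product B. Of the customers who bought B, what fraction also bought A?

P(A ∩ B) = 5/20 = 1/4
P(B) = 7/20
P(A|B) = P(A ∩ B) / P(B) = (1/4) / (7/20) = 5/7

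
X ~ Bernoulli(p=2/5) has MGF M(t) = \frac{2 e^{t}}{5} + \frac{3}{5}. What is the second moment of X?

To find E[X^2], compute M^(2)(0):
M^(1)(t) = \frac{2 e^{t}}{5}
M^(2)(t) = \frac{2 e^{t}}{5}
M^(2)(0) = \frac{2}{5}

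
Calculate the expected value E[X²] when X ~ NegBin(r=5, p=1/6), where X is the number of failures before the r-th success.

Using the identity E[X²] = Var(X) + (E[X])²:
E[X] = 25
Var(X) = 150
E[X²] = 150 + (25)²
= 775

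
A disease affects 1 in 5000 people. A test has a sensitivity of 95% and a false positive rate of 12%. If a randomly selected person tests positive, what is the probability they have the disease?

Let D = the rare event, + = positive/flagged.
P(D) = 1/5000
P(+|D) = 95/100 = 19/20
P(+|D') = 12/100 = 3/25
P(+) = P(+|D)P(D) + P(+|D')P(D')
     = \frac{19}{20} × \frac{1}{5000} + \frac{3}{25} × \frac{4999}{5000}
     = \frac{60083}{500000}
P(D|+) = P(+|D)P(D)/P(+) = \frac{95}{60083}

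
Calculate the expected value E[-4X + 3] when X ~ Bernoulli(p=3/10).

For X ~ Bernoulli(p=3/10):
E[X] = \frac{3}{10}
E[-4X + 3] = -4 × E[X] + 3 = \frac{9}{5}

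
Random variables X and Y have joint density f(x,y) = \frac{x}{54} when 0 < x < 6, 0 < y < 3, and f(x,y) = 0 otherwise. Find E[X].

f_X(x) = ∫_0^3 \frac{x}{54} dy = \frac{x}{18}
E[X] = ∫_0^6 x × (\frac{x}{18}) dx = 4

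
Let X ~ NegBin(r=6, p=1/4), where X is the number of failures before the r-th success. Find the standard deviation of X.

For X ~ NegBin(r=6, p=1/4), where X is the number of failures before the r-th success:
Var(X) = 72
SD(X) = √(Var(X)) = √(72) = 6 \sqrt{2}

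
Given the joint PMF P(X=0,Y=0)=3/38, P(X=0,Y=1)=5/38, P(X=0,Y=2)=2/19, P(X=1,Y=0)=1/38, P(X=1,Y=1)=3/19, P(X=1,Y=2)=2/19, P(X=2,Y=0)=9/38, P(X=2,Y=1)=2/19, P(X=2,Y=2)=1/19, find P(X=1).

P(X=1) = P(X=1,Y=0) + P(X=1,Y=1) + P(X=1,Y=2)
= 1/38 + 3/19 + 2/19
= 11/38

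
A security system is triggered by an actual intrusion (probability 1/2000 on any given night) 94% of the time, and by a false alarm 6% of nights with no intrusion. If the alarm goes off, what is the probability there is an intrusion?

Let D = the rare event, + = positive/flagged.
P(D) = 1/2000
P(+|D) = 94/100 = 47/50
P(+|D') = 6/100 = 3/50
P(+) = P(+|D)P(D) + P(+|D')P(D')
     = \frac{47}{50} × \frac{1}{2000} + \frac{3}{50} × \frac{1999}{2000}
     = \frac{1511}{25000}
P(D|+) = P(+|D)P(D)/P(+) = \frac{47}{6044}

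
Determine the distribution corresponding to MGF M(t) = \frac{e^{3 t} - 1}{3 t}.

The MGF M(t) = \frac{e^{3 t} - 1}{3 t} is the standard form for the Uniform distribution.
Comparing with the known MGF formula identifies: Uniform(0, 3)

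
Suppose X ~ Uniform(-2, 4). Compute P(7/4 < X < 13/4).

P(7/4 < X < 13/4) = ∫_{7/4}^{13/4} f(x) dx
where f(x) = \frac{1}{6}
= \frac{1}{4}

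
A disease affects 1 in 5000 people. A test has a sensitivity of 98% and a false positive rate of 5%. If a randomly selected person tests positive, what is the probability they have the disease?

Let D = the rare event, + = positive/flagged.
P(D) = 1/5000
P(+|D) = 98/100 = 49/50
P(+|D') = 5/100 = 1/20
P(+) = P(+|D)P(D) + P(+|D')P(D')
     = \frac{49}{50} × \frac{1}{5000} + \frac{1}{20} × \frac{4999}{5000}
     = \frac{25093}{500000}
P(D|+) = P(+|D)P(D)/P(+) = \frac{98}{25093}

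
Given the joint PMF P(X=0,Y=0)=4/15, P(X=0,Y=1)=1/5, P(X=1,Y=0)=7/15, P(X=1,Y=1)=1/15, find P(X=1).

P(X=1) = P(X=1,Y=0) + P(X=1,Y=1)
= 7/15 + 1/15
= 8/15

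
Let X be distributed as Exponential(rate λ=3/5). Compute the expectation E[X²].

Using the identity E[X²] = Var(X) + (E[X])²:
E[X] = \frac{5}{3}
Var(X) = \frac{25}{9}
E[X²] = \frac{25}{9} + (\frac{5}{3})²
= \frac{50}{9}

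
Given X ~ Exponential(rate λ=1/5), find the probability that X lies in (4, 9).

P(4 < X < 9) = ∫_{4}^{9} f(x) dx
where f(x) = \frac{e^{- \frac{x}{5}}}{5}
= - \frac{1 - e}{e^{\frac{9}{5}}}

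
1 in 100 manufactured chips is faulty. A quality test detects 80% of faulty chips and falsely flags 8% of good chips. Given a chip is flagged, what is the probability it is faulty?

Let D = the rare event, + = positive/flagged.
P(D) = 1/100
P(+|D) = 80/100 = 4/5
P(+|D') = 8/100 = 2/25
P(+) = P(+|D)P(D) + P(+|D')P(D')
     = \frac{4}{5} × \frac{1}{100} + \frac{2}{25} × \frac{99}{100}
     = \frac{109}{1250}
P(D|+) = P(+|D)P(D)/P(+) = \frac{10}{109}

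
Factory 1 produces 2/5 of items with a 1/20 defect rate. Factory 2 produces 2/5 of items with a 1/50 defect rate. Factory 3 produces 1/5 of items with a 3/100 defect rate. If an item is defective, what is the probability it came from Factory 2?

Using Bayes' theorem:
P(F1) = 2/5, P(D|F1) = 1/20
P(F2) = 2/5, P(D|F2) = 1/50
P(F3) = 1/5, P(D|F3) = 3/100
P(D) = P(D|F1)P(F1) + P(D|F2)P(F2) + P(D|F3)P(F3)
     = \frac{17}{500}
P(F2|D) = P(D|F2)P(F2) / P(D)
= \frac{4}{17}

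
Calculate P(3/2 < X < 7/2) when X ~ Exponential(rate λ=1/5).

P(3/2 < X < 7/2) = ∫_{3/2}^{7/2} f(x) dx
where f(x) = \frac{e^{- \frac{x}{5}}}{5}
= - \frac{1 - e^{\frac{2}{5}}}{e^{\frac{7}{10}}}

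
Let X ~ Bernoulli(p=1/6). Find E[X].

For X ~ Bernoulli(p=1/6), the expected value is:
E[X] = \frac{1}{6}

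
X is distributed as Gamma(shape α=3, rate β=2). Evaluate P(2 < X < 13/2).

P(2 < X < 13/2) = ∫_{2}^{13/2} f(x) dx
where f(x) = 4 x^{2} e^{- 2 x}
= \frac{-197 + 26 e^{9}}{2 e^{13}}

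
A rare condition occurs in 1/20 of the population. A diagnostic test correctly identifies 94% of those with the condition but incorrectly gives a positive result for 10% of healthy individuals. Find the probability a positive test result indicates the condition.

Let D = the rare event, + = positive/flagged.
P(D) = 1/20
P(+|D) = 94/100 = 47/50
P(+|D') = 10/100 = 1/10
P(+) = P(+|D)P(D) + P(+|D')P(D')
     = \frac{47}{50} × \frac{1}{20} + \frac{1}{10} × \frac{19}{20}
     = \frac{71}{500}
P(D|+) = P(+|D)P(D)/P(+) = \frac{47}{142}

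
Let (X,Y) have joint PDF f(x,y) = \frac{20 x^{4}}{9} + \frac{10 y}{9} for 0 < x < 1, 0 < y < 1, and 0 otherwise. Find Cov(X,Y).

E[XY] = ∫∫ xy × f(x,y) dx dy = \frac{10}{27}
E[X] = \frac{35}{54}
E[Y] = \frac{16}{27}
Cov(X,Y) = E[XY] - E[X]E[Y] = - \frac{10}{729}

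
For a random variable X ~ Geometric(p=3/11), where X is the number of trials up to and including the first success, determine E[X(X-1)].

E[X(X-1)] = E[X² - X] = E[X²] - E[X]
E[X] = \frac{11}{3}
E[X²] = Var(X) + (E[X])² = \frac{88}{9} + (\frac{11}{3})² = \frac{209}{9}
E[X(X-1)] = \frac{209}{9} - \frac{11}{3} = \frac{176}{9}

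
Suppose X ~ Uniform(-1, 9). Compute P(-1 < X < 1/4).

P(-1 < X < 1/4) = ∫_{-1}^{1/4} f(x) dx
where f(x) = \frac{1}{10}
= \frac{1}{8}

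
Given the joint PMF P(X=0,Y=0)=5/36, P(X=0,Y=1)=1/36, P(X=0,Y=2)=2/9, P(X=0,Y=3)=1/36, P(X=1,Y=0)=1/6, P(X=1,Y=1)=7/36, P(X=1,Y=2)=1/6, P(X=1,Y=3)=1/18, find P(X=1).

P(X=1) = P(X=1,Y=0) + P(X=1,Y=1) + P(X=1,Y=2) + P(X=1,Y=3)
= 1/6 + 7/36 + 1/6 + 1/18
= 7/12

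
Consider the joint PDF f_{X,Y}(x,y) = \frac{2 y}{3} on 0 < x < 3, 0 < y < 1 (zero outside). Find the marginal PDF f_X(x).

f_X(x) = ∫_0^1 f(x,y) dy
= ∫_0^1 \frac{2 y}{3} dy
= \frac{1}{3} for 0 < x < 3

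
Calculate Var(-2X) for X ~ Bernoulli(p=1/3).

For X ~ Bernoulli(p=1/3):
Var(X) = \frac{2}{9}
Var(-2X) = (-2)² × Var(X) = 4 × \frac{2}{9} = \frac{8}{9}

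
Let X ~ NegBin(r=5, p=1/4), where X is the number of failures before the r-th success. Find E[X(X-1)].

E[X(X-1)] = E[X² - X] = E[X²] - E[X]
E[X] = 15
E[X²] = Var(X) + (E[X])² = 60 + (15)² = 285
E[X(X-1)] = 285 - 15 = 270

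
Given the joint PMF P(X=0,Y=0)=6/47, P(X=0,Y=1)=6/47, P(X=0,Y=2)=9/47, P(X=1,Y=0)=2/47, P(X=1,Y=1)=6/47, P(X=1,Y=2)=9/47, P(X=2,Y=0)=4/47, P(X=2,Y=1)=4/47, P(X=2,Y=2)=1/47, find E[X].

First find marginal of X:
P(X=0) = 21/47
P(X=1) = 17/47
P(X=2) = 9/47
E[X] = 0 × 21/47 + 1 × 17/47 + 2 × 9/47 = 35/47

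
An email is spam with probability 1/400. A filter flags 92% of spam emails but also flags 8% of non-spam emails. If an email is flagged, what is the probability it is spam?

Let D = the rare event, + = positive/flagged.
P(D) = 1/400
P(+|D) = 92/100 = 23/25
P(+|D') = 8/100 = 2/25
P(+) = P(+|D)P(D) + P(+|D')P(D')
     = \frac{23}{25} × \frac{1}{400} + \frac{2}{25} × \frac{399}{400}
     = \frac{821}{10000}
P(D|+) = P(+|D)P(D)/P(+) = \frac{23}{821}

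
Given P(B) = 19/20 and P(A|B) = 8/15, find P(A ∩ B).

By definition, P(A|B) = P(A ∩ B) / P(B)
So P(A ∩ B) = P(A|B) × P(B)
= 8/15 × 19/20
= 38/75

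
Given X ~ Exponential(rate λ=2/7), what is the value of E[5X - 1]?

For X ~ Exponential(rate λ=2/7):
E[X] = \frac{7}{2}
E[5X - 1] = 5 × E[X] - 1 = \frac{33}{2}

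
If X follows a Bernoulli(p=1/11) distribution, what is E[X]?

For X ~ Bernoulli(p=1/11), the expected value is:
E[X] = \frac{1}{11}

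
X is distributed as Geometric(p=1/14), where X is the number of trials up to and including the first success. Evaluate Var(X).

For X ~ Geometric(p=1/14), where X is the number of trials up to and including the first success:
Var(X) = 182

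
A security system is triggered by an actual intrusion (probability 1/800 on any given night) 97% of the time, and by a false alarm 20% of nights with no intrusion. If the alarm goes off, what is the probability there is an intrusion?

Let D = the rare event, + = positive/flagged.
P(D) = 1/800
P(+|D) = 97/100
P(+|D') = 20/100 = 1/5
P(+) = P(+|D)P(D) + P(+|D')P(D')
     = \frac{97}{100} × \frac{1}{800} + \frac{1}{5} × \frac{799}{800}
     = \frac{16077}{80000}
P(D|+) = P(+|D)P(D)/P(+) = \frac{97}{16077}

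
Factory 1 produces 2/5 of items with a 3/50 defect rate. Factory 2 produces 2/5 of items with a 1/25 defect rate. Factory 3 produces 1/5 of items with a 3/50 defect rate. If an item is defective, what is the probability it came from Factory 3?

Using Bayes' theorem:
P(F1) = 2/5, P(D|F1) = 3/50
P(F2) = 2/5, P(D|F2) = 1/25
P(F3) = 1/5, P(D|F3) = 3/50
P(D) = P(D|F1)P(F1) + P(D|F2)P(F2) + P(D|F3)P(F3)
     = \frac{13}{250}
P(F3|D) = P(D|F3)P(F3) / P(D)
= \frac{3}{13}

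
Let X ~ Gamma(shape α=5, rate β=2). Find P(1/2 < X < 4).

P(1/2 < X < 4) = ∫_{1/2}^{4} f(x) dx
where f(x) = \frac{4 x^{4} e^{- 2 x}}{3}
= \frac{-7128 + 65 e^{7}}{24 e^{8}}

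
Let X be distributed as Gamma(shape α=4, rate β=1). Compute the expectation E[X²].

Using the identity E[X²] = Var(X) + (E[X])²:
E[X] = 4
Var(X) = 4
E[X²] = 4 + (4)²
= 20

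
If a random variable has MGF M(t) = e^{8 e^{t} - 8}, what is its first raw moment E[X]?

To find E[X], compute M^(1)(0):
M^(1)(t) = 8 e^{t} e^{8 e^{t} - 8}
M^(1)(0) = 8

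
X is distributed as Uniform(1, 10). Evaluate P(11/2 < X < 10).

P(11/2 < X < 10) = ∫_{11/2}^{10} f(x) dx
where f(x) = \frac{1}{9}
= \frac{1}{2}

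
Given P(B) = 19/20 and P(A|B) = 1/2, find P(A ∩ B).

By definition, P(A|B) = P(A ∩ B) / P(B)
So P(A ∩ B) = P(A|B) × P(B)
= 1/2 × 19/20
= 19/40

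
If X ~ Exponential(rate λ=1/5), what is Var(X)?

For X ~ Exponential(rate λ=1/5):
Var(X) = 25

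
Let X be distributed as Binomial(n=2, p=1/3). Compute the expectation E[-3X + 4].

For X ~ Binomial(n=2, p=1/3):
E[X] = \frac{2}{3}
E[-3X + 4] = -3 × E[X] + 4 = 2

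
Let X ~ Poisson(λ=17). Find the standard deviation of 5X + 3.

For X ~ Poisson(λ=17):
Var(X) = 17
SD(X) = √(Var(X)) = √(17) = \sqrt{17}
SD(5X + 3) = |5| × SD(X) = 5 × \sqrt{17} = 5 \sqrt{17}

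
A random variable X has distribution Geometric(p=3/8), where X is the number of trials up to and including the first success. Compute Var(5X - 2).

For X ~ Geometric(p=3/8), where X is the number of trials up to and including the first success:
Var(X) = \frac{40}{9}
Var(5X - 2) = (5)² × Var(X) = 25 × \frac{40}{9} = \frac{1000}{9}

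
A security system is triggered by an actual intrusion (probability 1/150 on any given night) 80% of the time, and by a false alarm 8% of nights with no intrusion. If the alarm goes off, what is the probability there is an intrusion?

Let D = the rare event, + = positive/flagged.
P(D) = 1/150
P(+|D) = 80/100 = 4/5
P(+|D') = 8/100 = 2/25
P(+) = P(+|D)P(D) + P(+|D')P(D')
     = \frac{4}{5} × \frac{1}{150} + \frac{2}{25} × \frac{149}{150}
     = \frac{53}{625}
P(D|+) = P(+|D)P(D)/P(+) = \frac{10}{159}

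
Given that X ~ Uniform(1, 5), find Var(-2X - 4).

For X ~ Uniform(1, 5):
Var(X) = \frac{4}{3}
Var(-2X - 4) = (-2)² × Var(X) = 4 × \frac{4}{3} = \frac{16}{3}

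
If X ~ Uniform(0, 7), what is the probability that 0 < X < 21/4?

P(0 < X < 21/4) = ∫_{0}^{21/4} f(x) dx
where f(x) = \frac{1}{7}
= \frac{3}{4}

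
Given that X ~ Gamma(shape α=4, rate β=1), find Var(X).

For X ~ Gamma(shape α=4, rate β=1):
Var(X) = 4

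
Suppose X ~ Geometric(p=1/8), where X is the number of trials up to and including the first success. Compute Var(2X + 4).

For X ~ Geometric(p=1/8), where X is the number of trials up to and including the first success:
Var(X) = 56
Var(2X + 4) = (2)² × Var(X) = 4 × 56 = 224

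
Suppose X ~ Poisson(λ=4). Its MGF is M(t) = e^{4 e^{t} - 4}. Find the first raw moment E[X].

To find E[X], compute M^(1)(0):
M^(1)(t) = 4 e^{t} e^{4 e^{t} - 4}
M^(1)(0) = 4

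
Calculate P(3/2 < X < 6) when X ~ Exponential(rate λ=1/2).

P(3/2 < X < 6) = ∫_{3/2}^{6} f(x) dx
where f(x) = \frac{e^{- \frac{x}{2}}}{2}
= - \frac{1}{e^{3}} + e^{- \frac{3}{4}}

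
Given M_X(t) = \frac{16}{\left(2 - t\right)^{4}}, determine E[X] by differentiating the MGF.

To find E[X], compute M^(1)(0):
M^(1)(t) = \frac{64}{\left(2 - t\right)^{5}}
M^(1)(0) = 2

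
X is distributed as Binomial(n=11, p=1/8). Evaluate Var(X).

For X ~ Binomial(n=11, p=1/8):
Var(X) = \frac{77}{64}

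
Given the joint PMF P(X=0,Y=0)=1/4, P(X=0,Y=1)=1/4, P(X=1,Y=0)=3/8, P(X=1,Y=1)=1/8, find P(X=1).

P(X=1) = P(X=1,Y=0) + P(X=1,Y=1)
= 3/8 + 1/8
= 1/2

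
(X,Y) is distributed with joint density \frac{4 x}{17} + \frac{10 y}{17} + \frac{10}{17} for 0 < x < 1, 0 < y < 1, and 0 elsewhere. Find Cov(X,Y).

E[XY] = ∫∫ xy × f(x,y) dx dy = \frac{29}{102}
E[X] = \frac{53}{102}
E[Y] = \frac{28}{51}
Cov(X,Y) = E[XY] - E[X]E[Y] = - \frac{5}{5202}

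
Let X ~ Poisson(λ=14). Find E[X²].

Using the identity E[X²] = Var(X) + (E[X])²:
E[X] = 14
Var(X) = 14
E[X²] = 14 + (14)²
= 210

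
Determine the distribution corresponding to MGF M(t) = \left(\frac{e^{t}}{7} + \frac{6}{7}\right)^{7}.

The MGF M(t) = \left(\frac{e^{t}}{7} + \frac{6}{7}\right)^{7} is the standard form for the Binomial distribution.
Comparing with the known MGF formula identifies: Binomial(n=7, p=1/7)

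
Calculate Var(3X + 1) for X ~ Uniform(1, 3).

For X ~ Uniform(1, 3):
Var(X) = \frac{1}{3}
Var(3X + 1) = (3)² × Var(X) = 9 × \frac{1}{3} = 3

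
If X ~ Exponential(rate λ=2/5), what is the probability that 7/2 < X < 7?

P(7/2 < X < 7) = ∫_{7/2}^{7} f(x) dx
where f(x) = \frac{2 e^{- \frac{2 x}{5}}}{5}
= - \frac{1 - e^{\frac{7}{5}}}{e^{\frac{14}{5}}}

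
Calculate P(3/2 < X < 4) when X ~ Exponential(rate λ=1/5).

P(3/2 < X < 4) = ∫_{3/2}^{4} f(x) dx
where f(x) = \frac{e^{- \frac{x}{5}}}{5}
= - \frac{1}{e^{\frac{4}{5}}} + e^{- \frac{3}{10}}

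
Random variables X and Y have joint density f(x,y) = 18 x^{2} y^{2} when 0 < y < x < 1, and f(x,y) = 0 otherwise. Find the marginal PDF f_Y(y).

f_Y(y) = ∫_y^1 18 x^{2} y^{2} dx = 6 y^{2} \left(1 - y^{3}\right)
for 0 < y < 1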